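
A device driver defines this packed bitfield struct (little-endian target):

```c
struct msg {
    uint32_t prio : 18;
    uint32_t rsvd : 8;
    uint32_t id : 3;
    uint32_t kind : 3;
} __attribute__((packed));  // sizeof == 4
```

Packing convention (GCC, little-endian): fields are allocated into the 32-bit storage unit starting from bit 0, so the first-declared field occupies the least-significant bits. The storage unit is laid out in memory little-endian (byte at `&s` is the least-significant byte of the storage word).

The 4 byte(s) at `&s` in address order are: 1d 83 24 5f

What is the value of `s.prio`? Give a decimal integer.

33565

[0]=0x1d [1]=0x83 [2]=0x24 [3]=0x5f (little-endian) → word 0x5f24831d
prio:18 @ bit 0 → (0x5f24831d>>0)&0x3ffff = 0x831d  ←
rsvd:8 @ bit 18 → (0x5f24831d>>18)&0xff = 0xc9
id:3 @ bit 26 → (0x5f24831d>>26)&0x7 = 0x7
kind:3 @ bit 29 → (0x5f24831d>>29)&0x7 = 0x2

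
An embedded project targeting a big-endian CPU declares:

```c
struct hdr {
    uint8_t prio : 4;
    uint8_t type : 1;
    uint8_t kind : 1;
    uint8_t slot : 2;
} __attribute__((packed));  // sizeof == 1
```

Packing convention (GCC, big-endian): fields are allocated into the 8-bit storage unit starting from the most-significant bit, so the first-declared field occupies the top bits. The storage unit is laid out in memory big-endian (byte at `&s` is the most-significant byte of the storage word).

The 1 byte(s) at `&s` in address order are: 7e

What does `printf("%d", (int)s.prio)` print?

7

[0]=0x7e (big-endian) → word 0x7e
prio:4 @ bit 4 → (0x7e>>4)&0xf = 0x7  ←
type:1 @ bit 3 → (0x7e>>3)&0x1 = 0x1
kind:1 @ bit 2 → (0x7e>>2)&0x1 = 0x1
slot:2 @ bit 0 → (0x7e>>0)&0x3 = 0x2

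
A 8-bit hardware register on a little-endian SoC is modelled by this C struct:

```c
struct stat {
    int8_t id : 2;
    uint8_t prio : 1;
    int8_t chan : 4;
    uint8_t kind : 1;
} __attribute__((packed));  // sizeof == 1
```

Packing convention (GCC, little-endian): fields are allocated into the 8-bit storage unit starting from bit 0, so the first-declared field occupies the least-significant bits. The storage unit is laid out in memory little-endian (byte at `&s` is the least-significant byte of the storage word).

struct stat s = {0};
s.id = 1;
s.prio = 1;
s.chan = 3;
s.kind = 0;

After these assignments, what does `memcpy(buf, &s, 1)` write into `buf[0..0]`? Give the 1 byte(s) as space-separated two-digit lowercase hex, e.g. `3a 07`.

1d

[0+:2] id=1 & 0x3 = 0x1; word=0x01
[2+:1] prio=1 & 0x1 = 0x1; word=0x05
[3+:4] chan=3 & 0xf = 0x3; word=0x1d
[7+:1] kind=0 & 0x1 = 0x0; word=0x1d
word = 0x1d → little-endian bytes:
  [0]=0x1d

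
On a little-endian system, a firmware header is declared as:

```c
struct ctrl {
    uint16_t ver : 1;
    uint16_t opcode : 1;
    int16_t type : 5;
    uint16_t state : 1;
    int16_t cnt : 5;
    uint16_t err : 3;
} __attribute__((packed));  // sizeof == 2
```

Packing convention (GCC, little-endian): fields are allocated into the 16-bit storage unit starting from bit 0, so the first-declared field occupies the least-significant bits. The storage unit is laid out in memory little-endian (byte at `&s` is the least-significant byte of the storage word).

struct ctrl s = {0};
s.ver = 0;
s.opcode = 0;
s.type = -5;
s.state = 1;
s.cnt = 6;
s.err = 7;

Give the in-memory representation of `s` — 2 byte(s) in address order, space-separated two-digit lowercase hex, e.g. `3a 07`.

ver (1b) val=0 bits=0x0 at bit 0: 0x0000
opcode (1b) val=0 bits=0x0 at bit 1: 0x0000
type (5b) val=-5 bits=0x1b at bit 2: 0x006c
state (1b) val=1 bits=0x1 at bit 7: 0x00ec
cnt (5b) val=6 bits=0x6 at bit 8: 0x06ec
err (3b) val=7 bits=0x7 at bit 13: 0xe6ec
word = 0xe6ec → little-endian bytes:
  [0]=0xec  [1]=0xe6

ec e6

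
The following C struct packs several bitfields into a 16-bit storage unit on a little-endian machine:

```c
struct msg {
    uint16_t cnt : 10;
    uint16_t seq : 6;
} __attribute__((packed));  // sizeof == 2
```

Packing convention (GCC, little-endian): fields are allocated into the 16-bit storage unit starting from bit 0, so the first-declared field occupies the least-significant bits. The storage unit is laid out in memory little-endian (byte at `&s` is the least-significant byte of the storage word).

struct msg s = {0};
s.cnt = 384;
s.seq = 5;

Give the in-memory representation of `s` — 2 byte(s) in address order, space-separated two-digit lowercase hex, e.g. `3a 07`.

cnt:10 = 384 → 0x180 << 0 → word 0x0180
seq:6 = 5 → 0x5 << 10 → word 0x1580
word = 0x1580 → little-endian bytes:
  [0]=0x80  [1]=0x15

80 15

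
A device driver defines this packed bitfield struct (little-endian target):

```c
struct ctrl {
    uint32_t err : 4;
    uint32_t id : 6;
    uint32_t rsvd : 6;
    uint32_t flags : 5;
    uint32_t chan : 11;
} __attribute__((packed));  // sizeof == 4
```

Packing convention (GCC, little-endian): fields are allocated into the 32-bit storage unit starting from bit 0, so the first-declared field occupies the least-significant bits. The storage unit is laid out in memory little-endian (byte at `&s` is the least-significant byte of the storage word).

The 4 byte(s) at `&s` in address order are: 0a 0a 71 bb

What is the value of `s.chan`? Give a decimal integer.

[0]=0x0a [1]=0x0a [2]=0x71 [3]=0xbb (little-endian) → word 0xbb710a0a
err [0+:4] = (word>>0) & 0xf = 10
id [4+:6] = (word>>4) & 0x3f = 32
rsvd [10+:6] = (word>>10) & 0x3f = 2
flags [16+:5] = (word>>16) & 0x1f = 17
chan [21+:11] = (word>>21) & 0x7ff = 1499  ←

1499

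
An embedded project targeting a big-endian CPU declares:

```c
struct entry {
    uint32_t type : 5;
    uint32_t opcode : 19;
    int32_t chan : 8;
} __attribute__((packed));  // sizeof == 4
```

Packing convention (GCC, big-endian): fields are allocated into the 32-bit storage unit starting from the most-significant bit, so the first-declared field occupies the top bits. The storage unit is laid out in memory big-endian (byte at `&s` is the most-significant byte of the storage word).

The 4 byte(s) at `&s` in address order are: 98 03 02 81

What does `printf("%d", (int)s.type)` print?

[0]=0x98 [1]=0x03 [2]=0x02 [3]=0x81 (big-endian) → word 0x98030281
type [27+:5] = (word>>27) & 0x1f = 19  ←
opcode [8+:19] = (word>>8) & 0x7ffff = 770
chan [0+:8] = (word>>0) & 0xff = 129

19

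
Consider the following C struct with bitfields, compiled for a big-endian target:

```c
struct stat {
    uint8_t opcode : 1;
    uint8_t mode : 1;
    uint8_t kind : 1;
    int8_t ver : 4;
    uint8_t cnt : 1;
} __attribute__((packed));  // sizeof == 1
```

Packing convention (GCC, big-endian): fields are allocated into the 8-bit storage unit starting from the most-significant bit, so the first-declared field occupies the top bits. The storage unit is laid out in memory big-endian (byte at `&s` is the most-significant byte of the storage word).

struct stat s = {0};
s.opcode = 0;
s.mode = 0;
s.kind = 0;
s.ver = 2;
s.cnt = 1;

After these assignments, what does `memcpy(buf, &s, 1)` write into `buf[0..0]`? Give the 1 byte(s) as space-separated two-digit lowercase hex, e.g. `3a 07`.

05

opcode:1 = 0 → 0x0 << 7 → word 0x00
mode:1 = 0 → 0x0 << 6 → word 0x00
kind:1 = 0 → 0x0 << 5 → word 0x00
ver:4 = 2 → 0x2 << 1 → word 0x04
cnt:1 = 1 → 0x1 << 0 → word 0x05
word = 0x05 → big-endian bytes:
  [0]=0x05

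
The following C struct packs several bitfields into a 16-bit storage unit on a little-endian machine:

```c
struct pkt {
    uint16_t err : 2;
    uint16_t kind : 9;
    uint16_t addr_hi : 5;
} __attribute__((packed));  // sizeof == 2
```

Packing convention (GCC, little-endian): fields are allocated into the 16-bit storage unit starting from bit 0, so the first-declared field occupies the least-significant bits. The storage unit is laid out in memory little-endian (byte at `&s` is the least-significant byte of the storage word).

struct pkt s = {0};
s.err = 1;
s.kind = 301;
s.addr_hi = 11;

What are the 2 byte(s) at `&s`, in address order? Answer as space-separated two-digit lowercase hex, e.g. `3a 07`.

b5 5c

[0+:2] err=1 & 0x3 = 0x1; word=0x0001
[2+:9] kind=301 & 0x1ff = 0x12d; word=0x04b5
[11+:5] addr_hi=11 & 0x1f = 0xb; word=0x5cb5
word = 0x5cb5 → little-endian bytes:
  [0]=0xb5  [1]=0x5c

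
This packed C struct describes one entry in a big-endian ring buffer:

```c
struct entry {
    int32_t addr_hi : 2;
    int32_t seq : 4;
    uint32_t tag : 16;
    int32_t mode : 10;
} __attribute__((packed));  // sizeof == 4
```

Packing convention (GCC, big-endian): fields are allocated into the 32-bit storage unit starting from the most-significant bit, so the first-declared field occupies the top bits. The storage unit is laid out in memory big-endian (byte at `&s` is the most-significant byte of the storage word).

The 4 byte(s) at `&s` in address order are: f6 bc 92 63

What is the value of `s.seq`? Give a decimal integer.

-3

[0]=0xf6 [1]=0xbc [2]=0x92 [3]=0x63 (big-endian) → word 0xf6bc9263
addr_hi [30+:2] = (word>>30) & 0x3 = 3
seq [26+:4] = (word>>26) & 0xf = 13  ←
tag [10+:16] = (word>>10) & 0xffff = 44836
mode [0+:10] = (word>>0) & 0x3ff = 611
seq signed 4b, MSB=1: 13 - 16 = -3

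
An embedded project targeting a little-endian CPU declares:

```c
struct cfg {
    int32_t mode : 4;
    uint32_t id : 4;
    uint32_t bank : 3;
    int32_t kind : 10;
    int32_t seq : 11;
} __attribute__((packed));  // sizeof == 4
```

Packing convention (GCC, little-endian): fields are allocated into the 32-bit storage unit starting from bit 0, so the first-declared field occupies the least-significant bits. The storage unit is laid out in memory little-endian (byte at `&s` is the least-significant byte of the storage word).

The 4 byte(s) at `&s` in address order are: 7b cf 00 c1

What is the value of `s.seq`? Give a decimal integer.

[0]=0x7b [1]=0xcf [2]=0x00 [3]=0xc1 (little-endian) → word 0xc100cf7b
mode [0+:4] = (word>>0) & 0xf = 11
id [4+:4] = (word>>4) & 0xf = 7
bank [8+:3] = (word>>8) & 0x7 = 7
kind [11+:10] = (word>>11) & 0x3ff = 25
seq [21+:11] = (word>>21) & 0x7ff = 1544  ←
seq signed 11b, MSB=1: 1544 - 2048 = -504

-504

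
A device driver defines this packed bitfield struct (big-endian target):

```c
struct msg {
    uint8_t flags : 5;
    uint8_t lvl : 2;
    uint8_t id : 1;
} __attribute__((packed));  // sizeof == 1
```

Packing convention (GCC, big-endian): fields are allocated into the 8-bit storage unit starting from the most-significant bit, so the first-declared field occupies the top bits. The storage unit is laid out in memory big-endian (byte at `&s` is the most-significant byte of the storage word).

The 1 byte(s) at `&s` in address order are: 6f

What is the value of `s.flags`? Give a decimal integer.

[0]=0x6f (big-endian) → word 0x6f
flags [3+:5] = (word>>3) & 0x1f = 13  ←
lvl [1+:2] = (word>>1) & 0x3 = 3
id [0+:1] = (word>>0) & 0x1 = 1

13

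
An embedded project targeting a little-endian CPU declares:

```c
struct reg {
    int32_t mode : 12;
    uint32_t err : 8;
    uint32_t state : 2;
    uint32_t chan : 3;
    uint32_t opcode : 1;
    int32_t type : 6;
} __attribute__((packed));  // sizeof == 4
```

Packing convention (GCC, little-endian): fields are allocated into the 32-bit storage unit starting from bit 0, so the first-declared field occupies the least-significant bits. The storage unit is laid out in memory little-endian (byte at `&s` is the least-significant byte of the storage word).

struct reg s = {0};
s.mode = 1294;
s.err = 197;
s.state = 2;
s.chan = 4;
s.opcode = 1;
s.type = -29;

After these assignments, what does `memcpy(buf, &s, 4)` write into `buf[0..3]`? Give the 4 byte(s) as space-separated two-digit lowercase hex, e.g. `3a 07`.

mode:12 = 1294 → 0x50e << 0 → word 0x0000050e
err:8 = 197 → 0xc5 << 12 → word 0x000c550e
state:2 = 2 → 0x2 << 20 → word 0x002c550e
chan:3 = 4 → 0x4 << 22 → word 0x012c550e
opcode:1 = 1 → 0x1 << 25 → word 0x032c550e
type:6 = -29 → 0x23 << 26 → word 0x8f2c550e
word = 0x8f2c550e → little-endian bytes:
  [0]=0x0e  [1]=0x55  [2]=0x2c  [3]=0x8f

0e 55 2c 8f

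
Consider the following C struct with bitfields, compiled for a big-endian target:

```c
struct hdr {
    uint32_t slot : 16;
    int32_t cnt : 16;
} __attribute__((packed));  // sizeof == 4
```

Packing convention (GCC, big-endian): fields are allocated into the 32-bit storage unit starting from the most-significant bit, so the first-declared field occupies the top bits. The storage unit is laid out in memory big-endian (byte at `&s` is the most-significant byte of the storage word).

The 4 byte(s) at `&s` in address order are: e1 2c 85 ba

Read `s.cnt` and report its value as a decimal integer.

-31302

[0]=0xe1 [1]=0x2c [2]=0x85 [3]=0xba (big-endian) → word 0xe12c85ba
slot [16+:16] = (word>>16) & 0xffff = 57644
cnt [0+:16] = (word>>0) & 0xffff = 34234  ←
cnt signed 16b, MSB=1: 34234 - 65536 = -31302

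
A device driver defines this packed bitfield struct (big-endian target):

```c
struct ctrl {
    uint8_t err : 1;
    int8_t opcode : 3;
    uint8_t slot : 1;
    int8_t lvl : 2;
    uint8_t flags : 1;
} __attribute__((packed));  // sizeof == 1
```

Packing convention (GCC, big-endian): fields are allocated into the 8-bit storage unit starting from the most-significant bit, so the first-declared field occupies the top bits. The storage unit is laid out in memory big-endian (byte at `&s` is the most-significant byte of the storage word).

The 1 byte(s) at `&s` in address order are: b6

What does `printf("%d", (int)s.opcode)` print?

[0]=0xb6 (big-endian) → word 0xb6
err [7+:1] = (word>>7) & 0x1 = 1
opcode [4+:3] = (word>>4) & 0x7 = 3  ←
slot [3+:1] = (word>>3) & 0x1 = 0
lvl [1+:2] = (word>>1) & 0x3 = 3
flags [0+:1] = (word>>0) & 0x1 = 0
opcode signed 3b, MSB=0: value = 3

3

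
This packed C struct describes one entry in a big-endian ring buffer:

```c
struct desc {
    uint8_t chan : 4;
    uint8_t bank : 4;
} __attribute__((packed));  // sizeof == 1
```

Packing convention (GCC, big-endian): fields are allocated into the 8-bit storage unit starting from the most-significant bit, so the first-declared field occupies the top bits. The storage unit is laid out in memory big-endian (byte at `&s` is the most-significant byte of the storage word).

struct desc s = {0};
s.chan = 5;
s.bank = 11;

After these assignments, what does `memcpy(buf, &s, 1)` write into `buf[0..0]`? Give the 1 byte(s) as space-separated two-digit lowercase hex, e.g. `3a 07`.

chan:4 = 5 → 0x5 << 4 → word 0x50
bank:4 = 11 → 0xb << 0 → word 0x5b
word = 0x5b → big-endian bytes:
  [0]=0x5b

5b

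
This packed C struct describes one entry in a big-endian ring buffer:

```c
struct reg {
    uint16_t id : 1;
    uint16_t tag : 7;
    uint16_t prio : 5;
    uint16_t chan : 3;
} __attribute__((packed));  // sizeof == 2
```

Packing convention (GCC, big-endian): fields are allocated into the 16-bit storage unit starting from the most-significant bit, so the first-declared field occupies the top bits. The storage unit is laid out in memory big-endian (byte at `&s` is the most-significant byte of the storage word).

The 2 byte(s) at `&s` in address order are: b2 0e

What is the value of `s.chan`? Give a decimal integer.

6

[0]=0xb2 [1]=0x0e (big-endian) → word 0xb20e
id:1 @ bit 15 → (0xb20e>>15)&0x1 = 0x1
tag:7 @ bit 8 → (0xb20e>>8)&0x7f = 0x32
prio:5 @ bit 3 → (0xb20e>>3)&0x1f = 0x1
chan:3 @ bit 0 → (0xb20e>>0)&0x7 = 0x6  ←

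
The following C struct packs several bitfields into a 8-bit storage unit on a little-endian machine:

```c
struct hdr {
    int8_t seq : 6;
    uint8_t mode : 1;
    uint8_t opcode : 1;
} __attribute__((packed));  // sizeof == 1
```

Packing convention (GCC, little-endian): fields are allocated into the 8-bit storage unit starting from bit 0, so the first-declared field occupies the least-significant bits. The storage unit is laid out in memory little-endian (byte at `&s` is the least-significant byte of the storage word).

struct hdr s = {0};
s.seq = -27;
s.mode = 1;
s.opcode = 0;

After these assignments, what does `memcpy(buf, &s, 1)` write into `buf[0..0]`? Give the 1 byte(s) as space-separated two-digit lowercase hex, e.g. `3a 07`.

[0+:6] seq=-27 & 0x3f = 0x25; word=0x25
[6+:1] mode=1 & 0x1 = 0x1; word=0x65
[7+:1] opcode=0 & 0x1 = 0x0; word=0x65
word = 0x65 → little-endian bytes:
  [0]=0x65

65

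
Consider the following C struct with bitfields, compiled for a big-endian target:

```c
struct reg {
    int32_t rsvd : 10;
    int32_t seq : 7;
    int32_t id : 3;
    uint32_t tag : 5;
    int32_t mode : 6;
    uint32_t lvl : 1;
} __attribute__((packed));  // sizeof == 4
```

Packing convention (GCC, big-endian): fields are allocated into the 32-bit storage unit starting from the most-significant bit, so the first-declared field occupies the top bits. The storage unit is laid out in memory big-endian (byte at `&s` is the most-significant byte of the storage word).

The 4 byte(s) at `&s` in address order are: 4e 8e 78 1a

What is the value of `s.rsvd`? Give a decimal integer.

314

[0]=0x4e [1]=0x8e [2]=0x78 [3]=0x1a (big-endian) → word 0x4e8e781a
rsvd [22+:10] = (word>>22) & 0x3ff = 314  ←
seq [15+:7] = (word>>15) & 0x7f = 28
id [12+:3] = (word>>12) & 0x7 = 7
tag [7+:5] = (word>>7) & 0x1f = 16
mode [1+:6] = (word>>1) & 0x3f = 13
lvl [0+:1] = (word>>0) & 0x1 = 0
rsvd signed 10b, MSB=0: value = 314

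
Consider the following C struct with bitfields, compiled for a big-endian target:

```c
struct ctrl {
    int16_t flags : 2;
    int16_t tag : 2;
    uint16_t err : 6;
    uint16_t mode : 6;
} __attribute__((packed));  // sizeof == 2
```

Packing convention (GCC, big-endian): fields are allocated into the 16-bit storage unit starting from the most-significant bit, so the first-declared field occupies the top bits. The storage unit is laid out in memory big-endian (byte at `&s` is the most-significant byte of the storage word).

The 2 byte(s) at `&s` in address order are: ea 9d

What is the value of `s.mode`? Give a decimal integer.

29

[0]=0xea [1]=0x9d (big-endian) → word 0xea9d
flags:2 @ bit 14 → (0xea9d>>14)&0x3 = 0x3
tag:2 @ bit 12 → (0xea9d>>12)&0x3 = 0x2
err:6 @ bit 6 → (0xea9d>>6)&0x3f = 0x2a
mode:6 @ bit 0 → (0xea9d>>0)&0x3f = 0x1d  ←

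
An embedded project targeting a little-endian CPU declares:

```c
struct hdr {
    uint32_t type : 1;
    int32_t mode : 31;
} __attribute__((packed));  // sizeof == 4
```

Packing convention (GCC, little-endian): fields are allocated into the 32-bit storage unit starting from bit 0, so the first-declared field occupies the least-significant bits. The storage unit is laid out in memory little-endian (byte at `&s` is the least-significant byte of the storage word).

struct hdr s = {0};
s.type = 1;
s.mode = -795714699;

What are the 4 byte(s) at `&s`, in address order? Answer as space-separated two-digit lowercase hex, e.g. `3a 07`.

[0+:1] type=1 & 0x1 = 0x1; word=0x00000001
[1+:31] mode=-795714699 & 0x7fffffff = 0x50925b75; word=0xa124b6eb
word = 0xa124b6eb → little-endian bytes:
  [0]=0xeb  [1]=0xb6  [2]=0x24  [3]=0xa1

eb b6 24 a1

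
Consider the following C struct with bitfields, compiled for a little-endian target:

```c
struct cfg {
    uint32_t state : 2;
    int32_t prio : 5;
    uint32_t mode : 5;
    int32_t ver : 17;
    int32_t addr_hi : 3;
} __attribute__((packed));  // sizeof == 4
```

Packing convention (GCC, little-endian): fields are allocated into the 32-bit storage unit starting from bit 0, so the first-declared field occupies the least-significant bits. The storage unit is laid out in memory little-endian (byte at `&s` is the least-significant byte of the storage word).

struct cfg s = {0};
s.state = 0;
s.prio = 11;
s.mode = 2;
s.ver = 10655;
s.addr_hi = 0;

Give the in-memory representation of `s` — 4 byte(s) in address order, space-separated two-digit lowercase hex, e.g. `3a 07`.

[0+:2] state=0 & 0x3 = 0x0; word=0x00000000
[2+:5] prio=11 & 0x1f = 0xb; word=0x0000002c
[7+:5] mode=2 & 0x1f = 0x2; word=0x0000012c
[12+:17] ver=10655 & 0x1ffff = 0x299f; word=0x0299f12c
[29+:3] addr_hi=0 & 0x7 = 0x0; word=0x0299f12c
word = 0x0299f12c → little-endian bytes:
  [0]=0x2c  [1]=0xf1  [2]=0x99  [3]=0x02

2c f1 99 02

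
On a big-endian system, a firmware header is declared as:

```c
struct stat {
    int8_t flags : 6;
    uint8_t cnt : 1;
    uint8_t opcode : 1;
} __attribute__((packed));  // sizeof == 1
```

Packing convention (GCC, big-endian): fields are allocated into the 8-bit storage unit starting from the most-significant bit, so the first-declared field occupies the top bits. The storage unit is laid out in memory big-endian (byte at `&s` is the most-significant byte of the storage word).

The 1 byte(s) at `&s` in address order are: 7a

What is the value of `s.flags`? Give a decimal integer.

[0]=0x7a (big-endian) → word 0x7a
flags:6 @ bit 2 → (0x7a>>2)&0x3f = 0x1e  ←
cnt:1 @ bit 1 → (0x7a>>1)&0x1 = 0x1
opcode:1 @ bit 0 → (0x7a>>0)&0x1 = 0x0
flags signed 6b, MSB=0: value = 30

30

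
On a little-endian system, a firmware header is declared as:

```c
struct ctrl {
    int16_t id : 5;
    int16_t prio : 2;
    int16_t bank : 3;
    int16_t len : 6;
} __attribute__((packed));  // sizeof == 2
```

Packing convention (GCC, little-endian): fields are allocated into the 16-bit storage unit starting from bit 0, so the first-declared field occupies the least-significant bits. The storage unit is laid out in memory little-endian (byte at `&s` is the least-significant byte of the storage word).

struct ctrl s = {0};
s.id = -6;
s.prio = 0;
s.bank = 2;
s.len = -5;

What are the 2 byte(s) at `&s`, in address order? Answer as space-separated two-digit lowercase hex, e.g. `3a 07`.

[0+:5] id=-6 & 0x1f = 0x1a; word=0x001a
[5+:2] prio=0 & 0x3 = 0x0; word=0x001a
[7+:3] bank=2 & 0x7 = 0x2; word=0x011a
[10+:6] len=-5 & 0x3f = 0x3b; word=0xed1a
word = 0xed1a → little-endian bytes:
  [0]=0x1a  [1]=0xed

1a ed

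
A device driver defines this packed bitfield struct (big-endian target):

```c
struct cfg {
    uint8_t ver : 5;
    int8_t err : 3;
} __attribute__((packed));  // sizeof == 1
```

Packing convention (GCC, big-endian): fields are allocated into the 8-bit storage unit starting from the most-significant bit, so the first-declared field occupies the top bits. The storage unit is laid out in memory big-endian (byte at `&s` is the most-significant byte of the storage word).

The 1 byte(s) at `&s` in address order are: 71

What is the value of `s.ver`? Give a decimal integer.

[0]=0x71 (big-endian) → word 0x71
ver:5 @ bit 3 → (0x71>>3)&0x1f = 0xe  ←
err:3 @ bit 0 → (0x71>>0)&0x7 = 0x1

14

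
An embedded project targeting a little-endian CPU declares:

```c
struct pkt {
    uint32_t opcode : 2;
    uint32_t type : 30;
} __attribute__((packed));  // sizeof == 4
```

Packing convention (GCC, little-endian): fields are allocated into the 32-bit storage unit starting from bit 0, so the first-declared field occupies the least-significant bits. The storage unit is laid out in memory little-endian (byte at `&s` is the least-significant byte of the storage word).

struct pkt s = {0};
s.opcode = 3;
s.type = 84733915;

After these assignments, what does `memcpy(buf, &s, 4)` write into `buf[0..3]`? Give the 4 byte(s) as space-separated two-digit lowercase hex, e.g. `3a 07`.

6f bf 33 14

opcode (2b) val=3 bits=0x3 at bit 0: 0x00000003
type (30b) val=84733915 bits=0x50cefdb at bit 2: 0x1433bf6f
word = 0x1433bf6f → little-endian bytes:
  [0]=0x6f  [1]=0xbf  [2]=0x33  [3]=0x14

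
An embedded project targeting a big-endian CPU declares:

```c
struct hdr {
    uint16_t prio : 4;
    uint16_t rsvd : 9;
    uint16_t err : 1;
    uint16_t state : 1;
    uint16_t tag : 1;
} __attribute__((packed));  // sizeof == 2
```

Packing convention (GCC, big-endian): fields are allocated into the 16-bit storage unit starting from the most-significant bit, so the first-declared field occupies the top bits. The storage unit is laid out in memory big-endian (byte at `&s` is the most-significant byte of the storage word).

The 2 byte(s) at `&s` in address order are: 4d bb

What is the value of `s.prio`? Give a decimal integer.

4

[0]=0x4d [1]=0xbb (big-endian) → word 0x4dbb
prio [12+:4] = (word>>12) & 0xf = 4  ←
rsvd [3+:9] = (word>>3) & 0x1ff = 439
err [2+:1] = (word>>2) & 0x1 = 0
state [1+:1] = (word>>1) & 0x1 = 1
tag [0+:1] = (word>>0) & 0x1 = 1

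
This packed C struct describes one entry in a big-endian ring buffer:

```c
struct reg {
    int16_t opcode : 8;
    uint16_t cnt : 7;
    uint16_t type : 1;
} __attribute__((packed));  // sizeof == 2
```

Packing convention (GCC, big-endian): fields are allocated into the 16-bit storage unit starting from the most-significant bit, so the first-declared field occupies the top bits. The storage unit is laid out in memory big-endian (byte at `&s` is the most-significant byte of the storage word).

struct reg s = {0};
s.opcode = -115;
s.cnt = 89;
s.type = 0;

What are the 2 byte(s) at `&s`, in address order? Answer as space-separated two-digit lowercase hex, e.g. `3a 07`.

8d b2

opcode:8 = -115 → 0x8d << 8 → word 0x8d00
cnt:7 = 89 → 0x59 << 1 → word 0x8db2
type:1 = 0 → 0x0 << 0 → word 0x8db2
word = 0x8db2 → big-endian bytes:
  [0]=0x8d  [1]=0xb2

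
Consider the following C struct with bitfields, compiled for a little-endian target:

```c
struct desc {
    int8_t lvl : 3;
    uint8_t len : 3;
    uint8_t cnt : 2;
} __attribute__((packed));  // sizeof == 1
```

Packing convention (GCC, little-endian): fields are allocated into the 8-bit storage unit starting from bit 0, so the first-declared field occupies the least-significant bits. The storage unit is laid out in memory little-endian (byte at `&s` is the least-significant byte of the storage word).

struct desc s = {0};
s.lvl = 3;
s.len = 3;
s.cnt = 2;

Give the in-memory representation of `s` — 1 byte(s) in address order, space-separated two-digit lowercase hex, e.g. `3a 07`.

9b

lvl (3b) val=3 bits=0x3 at bit 0: 0x03
len (3b) val=3 bits=0x3 at bit 3: 0x1b
cnt (2b) val=2 bits=0x2 at bit 6: 0x9b
word = 0x9b → little-endian bytes:
  [0]=0x9b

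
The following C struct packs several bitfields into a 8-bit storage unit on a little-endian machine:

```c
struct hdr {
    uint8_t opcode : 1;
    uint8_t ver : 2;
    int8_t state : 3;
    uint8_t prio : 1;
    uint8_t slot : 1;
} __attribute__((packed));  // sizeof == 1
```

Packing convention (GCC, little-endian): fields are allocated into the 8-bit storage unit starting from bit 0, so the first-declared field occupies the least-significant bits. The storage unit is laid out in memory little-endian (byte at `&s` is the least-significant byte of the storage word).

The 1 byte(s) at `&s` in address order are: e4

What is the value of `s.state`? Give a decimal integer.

[0]=0xe4 (little-endian) → word 0xe4
opcode:1 @ bit 0 → (0xe4>>0)&0x1 = 0x0
ver:2 @ bit 1 → (0xe4>>1)&0x3 = 0x2
state:3 @ bit 3 → (0xe4>>3)&0x7 = 0x4  ←
prio:1 @ bit 6 → (0xe4>>6)&0x1 = 0x1
slot:1 @ bit 7 → (0xe4>>7)&0x1 = 0x1
state signed 3b, MSB=1: 4 - 8 = -4

-4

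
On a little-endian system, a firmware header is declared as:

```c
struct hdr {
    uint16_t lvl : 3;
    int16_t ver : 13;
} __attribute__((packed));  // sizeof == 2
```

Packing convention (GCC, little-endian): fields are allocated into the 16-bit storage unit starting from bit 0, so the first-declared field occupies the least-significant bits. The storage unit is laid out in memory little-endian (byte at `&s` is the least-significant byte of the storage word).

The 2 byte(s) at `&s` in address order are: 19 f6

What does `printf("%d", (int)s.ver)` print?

[0]=0x19 [1]=0xf6 (little-endian) → word 0xf619
lvl:3 @ bit 0 → (0xf619>>0)&0x7 = 0x1
ver:13 @ bit 3 → (0xf619>>3)&0x1fff = 0x1ec3  ←
ver signed 13b, MSB=1: 7875 - 8192 = -317

-317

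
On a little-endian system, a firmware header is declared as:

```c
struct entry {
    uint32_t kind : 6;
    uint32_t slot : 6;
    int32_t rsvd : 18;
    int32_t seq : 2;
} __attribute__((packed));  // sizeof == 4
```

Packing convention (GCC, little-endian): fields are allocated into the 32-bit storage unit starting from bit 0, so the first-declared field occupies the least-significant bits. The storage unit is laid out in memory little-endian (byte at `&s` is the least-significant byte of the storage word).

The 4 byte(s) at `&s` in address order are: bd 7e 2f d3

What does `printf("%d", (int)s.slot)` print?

58

[0]=0xbd [1]=0x7e [2]=0x2f [3]=0xd3 (little-endian) → word 0xd32f7ebd
kind:6 @ bit 0 → (0xd32f7ebd>>0)&0x3f = 0x3d
slot:6 @ bit 6 → (0xd32f7ebd>>6)&0x3f = 0x3a  ←
rsvd:18 @ bit 12 → (0xd32f7ebd>>12)&0x3ffff = 0x132f7
seq:2 @ bit 30 → (0xd32f7ebd>>30)&0x3 = 0x3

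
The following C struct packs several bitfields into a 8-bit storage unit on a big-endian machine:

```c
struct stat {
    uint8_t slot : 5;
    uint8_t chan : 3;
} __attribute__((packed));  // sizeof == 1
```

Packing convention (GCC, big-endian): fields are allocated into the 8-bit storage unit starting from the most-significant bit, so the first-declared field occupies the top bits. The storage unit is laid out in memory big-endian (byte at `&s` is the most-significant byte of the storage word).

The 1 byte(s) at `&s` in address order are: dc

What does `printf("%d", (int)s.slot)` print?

[0]=0xdc (big-endian) → word 0xdc
slot [3+:5] = (word>>3) & 0x1f = 27  ←
chan [0+:3] = (word>>0) & 0x7 = 4

27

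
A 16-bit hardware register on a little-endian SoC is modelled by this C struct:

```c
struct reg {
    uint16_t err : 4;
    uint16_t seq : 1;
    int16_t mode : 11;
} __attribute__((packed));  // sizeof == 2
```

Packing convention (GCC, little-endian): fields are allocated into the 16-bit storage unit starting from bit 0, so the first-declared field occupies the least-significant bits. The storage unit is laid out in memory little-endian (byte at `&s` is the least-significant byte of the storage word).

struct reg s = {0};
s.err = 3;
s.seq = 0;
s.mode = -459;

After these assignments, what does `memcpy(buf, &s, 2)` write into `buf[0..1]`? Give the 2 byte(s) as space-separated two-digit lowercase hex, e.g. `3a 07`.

a3 c6

err (4b) val=3 bits=0x3 at bit 0: 0x0003
seq (1b) val=0 bits=0x0 at bit 4: 0x0003
mode (11b) val=-459 bits=0x635 at bit 5: 0xc6a3
word = 0xc6a3 → little-endian bytes:
  [0]=0xa3  [1]=0xc6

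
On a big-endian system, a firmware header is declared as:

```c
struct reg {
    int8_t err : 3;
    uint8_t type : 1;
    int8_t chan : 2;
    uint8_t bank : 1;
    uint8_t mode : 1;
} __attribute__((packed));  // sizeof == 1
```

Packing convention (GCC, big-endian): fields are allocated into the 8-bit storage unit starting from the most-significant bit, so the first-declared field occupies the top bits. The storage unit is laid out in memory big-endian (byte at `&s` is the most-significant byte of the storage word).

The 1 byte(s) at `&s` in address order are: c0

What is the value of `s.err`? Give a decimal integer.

-2

[0]=0xc0 (big-endian) → word 0xc0
err [5+:3] = (word>>5) & 0x7 = 6  ←
type [4+:1] = (word>>4) & 0x1 = 0
chan [2+:2] = (word>>2) & 0x3 = 0
bank [1+:1] = (word>>1) & 0x1 = 0
mode [0+:1] = (word>>0) & 0x1 = 0
err signed 3b, MSB=1: 6 - 8 = -2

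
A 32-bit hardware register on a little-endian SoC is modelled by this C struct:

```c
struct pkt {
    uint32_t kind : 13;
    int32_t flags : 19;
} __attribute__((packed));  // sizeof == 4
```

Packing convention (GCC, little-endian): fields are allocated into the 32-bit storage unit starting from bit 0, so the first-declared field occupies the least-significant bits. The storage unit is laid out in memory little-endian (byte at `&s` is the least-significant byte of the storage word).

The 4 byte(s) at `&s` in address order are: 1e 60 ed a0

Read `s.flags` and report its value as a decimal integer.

[0]=0x1e [1]=0x60 [2]=0xed [3]=0xa0 (little-endian) → word 0xa0ed601e
kind:13 @ bit 0 → (0xa0ed601e>>0)&0x1fff = 0x1e
flags:19 @ bit 13 → (0xa0ed601e>>13)&0x7ffff = 0x5076b  ←
flags signed 19b, MSB=1: 329579 - 524288 = -194709

-194709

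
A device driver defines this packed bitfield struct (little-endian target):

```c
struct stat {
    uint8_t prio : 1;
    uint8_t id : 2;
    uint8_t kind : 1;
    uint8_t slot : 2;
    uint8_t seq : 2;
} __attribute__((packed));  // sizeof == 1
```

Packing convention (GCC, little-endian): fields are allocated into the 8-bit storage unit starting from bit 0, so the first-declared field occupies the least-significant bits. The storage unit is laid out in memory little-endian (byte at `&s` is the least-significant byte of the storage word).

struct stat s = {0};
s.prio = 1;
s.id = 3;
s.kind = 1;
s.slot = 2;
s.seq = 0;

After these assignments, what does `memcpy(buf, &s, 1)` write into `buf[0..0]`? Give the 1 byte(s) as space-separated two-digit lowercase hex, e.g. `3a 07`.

2f

prio (1b) val=1 bits=0x1 at bit 0: 0x01
id (2b) val=3 bits=0x3 at bit 1: 0x07
kind (1b) val=1 bits=0x1 at bit 3: 0x0f
slot (2b) val=2 bits=0x2 at bit 4: 0x2f
seq (2b) val=0 bits=0x0 at bit 6: 0x2f
word = 0x2f → little-endian bytes:
  [0]=0x2f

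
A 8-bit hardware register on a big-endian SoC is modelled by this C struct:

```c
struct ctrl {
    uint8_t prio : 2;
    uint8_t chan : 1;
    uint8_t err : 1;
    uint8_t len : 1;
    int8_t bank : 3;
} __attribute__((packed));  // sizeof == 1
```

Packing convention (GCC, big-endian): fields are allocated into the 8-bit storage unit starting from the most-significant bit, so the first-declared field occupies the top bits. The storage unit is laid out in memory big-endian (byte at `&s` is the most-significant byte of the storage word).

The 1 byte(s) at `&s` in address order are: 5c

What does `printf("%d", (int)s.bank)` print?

-4

[0]=0x5c (big-endian) → word 0x5c
prio:2 @ bit 6 → (0x5c>>6)&0x3 = 0x1
chan:1 @ bit 5 → (0x5c>>5)&0x1 = 0x0
err:1 @ bit 4 → (0x5c>>4)&0x1 = 0x1
len:1 @ bit 3 → (0x5c>>3)&0x1 = 0x1
bank:3 @ bit 0 → (0x5c>>0)&0x7 = 0x4  ←
bank signed 3b, MSB=1: 4 - 8 = -4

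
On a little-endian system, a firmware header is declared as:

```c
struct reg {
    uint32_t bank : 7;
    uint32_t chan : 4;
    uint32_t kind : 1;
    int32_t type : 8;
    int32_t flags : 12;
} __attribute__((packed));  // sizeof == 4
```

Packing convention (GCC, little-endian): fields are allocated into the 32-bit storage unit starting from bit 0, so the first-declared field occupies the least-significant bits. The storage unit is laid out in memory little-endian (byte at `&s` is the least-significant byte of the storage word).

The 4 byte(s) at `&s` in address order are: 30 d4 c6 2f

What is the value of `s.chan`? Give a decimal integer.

8

[0]=0x30 [1]=0xd4 [2]=0xc6 [3]=0x2f (little-endian) → word 0x2fc6d430
bank:7 @ bit 0 → (0x2fc6d430>>0)&0x7f = 0x30
chan:4 @ bit 7 → (0x2fc6d430>>7)&0xf = 0x8  ←
kind:1 @ bit 11 → (0x2fc6d430>>11)&0x1 = 0x0
type:8 @ bit 12 → (0x2fc6d430>>12)&0xff = 0x6d
flags:12 @ bit 20 → (0x2fc6d430>>20)&0xfff = 0x2fc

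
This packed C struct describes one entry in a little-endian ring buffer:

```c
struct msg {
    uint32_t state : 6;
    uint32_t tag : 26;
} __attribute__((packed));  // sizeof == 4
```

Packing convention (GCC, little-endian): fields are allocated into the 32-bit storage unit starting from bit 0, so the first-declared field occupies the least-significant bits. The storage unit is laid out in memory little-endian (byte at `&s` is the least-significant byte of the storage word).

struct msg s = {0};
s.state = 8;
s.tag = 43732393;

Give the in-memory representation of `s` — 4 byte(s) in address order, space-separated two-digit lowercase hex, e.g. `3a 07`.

[0+:6] state=8 & 0x3f = 0x8; word=0x00000008
[6+:26] tag=43732393 & 0x3ffffff = 0x29b4da9; word=0xa6d36a48
word = 0xa6d36a48 → little-endian bytes:
  [0]=0x48  [1]=0x6a  [2]=0xd3  [3]=0xa6

48 6a d3 a6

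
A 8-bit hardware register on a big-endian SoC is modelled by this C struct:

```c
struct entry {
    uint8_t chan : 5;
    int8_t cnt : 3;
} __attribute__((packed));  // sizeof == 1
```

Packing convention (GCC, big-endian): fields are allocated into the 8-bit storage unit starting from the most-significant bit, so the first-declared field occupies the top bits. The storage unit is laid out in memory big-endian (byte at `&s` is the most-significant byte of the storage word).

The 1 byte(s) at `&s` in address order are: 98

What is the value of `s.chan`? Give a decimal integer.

19

[0]=0x98 (big-endian) → word 0x98
chan [3+:5] = (word>>3) & 0x1f = 19  ←
cnt [0+:3] = (word>>0) & 0x7 = 0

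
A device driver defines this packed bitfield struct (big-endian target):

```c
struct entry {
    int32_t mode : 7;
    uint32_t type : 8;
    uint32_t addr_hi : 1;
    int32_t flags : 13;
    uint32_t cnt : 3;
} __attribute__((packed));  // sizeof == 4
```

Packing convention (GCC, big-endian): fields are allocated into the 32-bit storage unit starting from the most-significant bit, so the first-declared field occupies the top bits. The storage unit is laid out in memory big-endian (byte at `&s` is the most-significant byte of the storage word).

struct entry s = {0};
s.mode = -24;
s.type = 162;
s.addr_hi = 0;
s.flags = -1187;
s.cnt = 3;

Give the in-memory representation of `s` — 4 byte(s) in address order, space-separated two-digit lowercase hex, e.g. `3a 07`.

d1 44 da eb

mode (7b) val=-24 bits=0x68 at bit 25: 0xd0000000
type (8b) val=162 bits=0xa2 at bit 17: 0xd1440000
addr_hi (1b) val=0 bits=0x0 at bit 16: 0xd1440000
flags (13b) val=-1187 bits=0x1b5d at bit 3: 0xd144dae8
cnt (3b) val=3 bits=0x3 at bit 0: 0xd144daeb
word = 0xd144daeb → big-endian bytes:
  [0]=0xd1  [1]=0x44  [2]=0xda  [3]=0xeb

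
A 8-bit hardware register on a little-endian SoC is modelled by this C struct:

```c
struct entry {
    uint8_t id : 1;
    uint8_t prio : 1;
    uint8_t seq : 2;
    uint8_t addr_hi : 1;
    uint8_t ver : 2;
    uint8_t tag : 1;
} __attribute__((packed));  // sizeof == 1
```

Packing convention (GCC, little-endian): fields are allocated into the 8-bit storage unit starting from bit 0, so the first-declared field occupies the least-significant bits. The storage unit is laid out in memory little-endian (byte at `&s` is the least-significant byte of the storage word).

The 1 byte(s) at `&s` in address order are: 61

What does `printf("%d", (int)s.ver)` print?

[0]=0x61 (little-endian) → word 0x61
id:1 @ bit 0 → (0x61>>0)&0x1 = 0x1
prio:1 @ bit 1 → (0x61>>1)&0x1 = 0x0
seq:2 @ bit 2 → (0x61>>2)&0x3 = 0x0
addr_hi:1 @ bit 4 → (0x61>>4)&0x1 = 0x0
ver:2 @ bit 5 → (0x61>>5)&0x3 = 0x3  ←
tag:1 @ bit 7 → (0x61>>7)&0x1 = 0x0

3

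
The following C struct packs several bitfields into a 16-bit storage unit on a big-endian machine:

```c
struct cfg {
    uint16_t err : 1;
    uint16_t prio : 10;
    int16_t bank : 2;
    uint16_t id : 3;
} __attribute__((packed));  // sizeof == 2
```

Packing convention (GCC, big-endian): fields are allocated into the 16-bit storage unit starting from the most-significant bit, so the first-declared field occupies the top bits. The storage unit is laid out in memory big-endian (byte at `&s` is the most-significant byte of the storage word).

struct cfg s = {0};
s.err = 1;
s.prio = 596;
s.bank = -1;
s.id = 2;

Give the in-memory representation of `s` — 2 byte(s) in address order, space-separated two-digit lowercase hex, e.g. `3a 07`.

ca 9a

err:1 = 1 → 0x1 << 15 → word 0x8000
prio:10 = 596 → 0x254 << 5 → word 0xca80
bank:2 = -1 → 0x3 << 3 → word 0xca98
id:3 = 2 → 0x2 << 0 → word 0xca9a
word = 0xca9a → big-endian bytes:
  [0]=0xca  [1]=0x9a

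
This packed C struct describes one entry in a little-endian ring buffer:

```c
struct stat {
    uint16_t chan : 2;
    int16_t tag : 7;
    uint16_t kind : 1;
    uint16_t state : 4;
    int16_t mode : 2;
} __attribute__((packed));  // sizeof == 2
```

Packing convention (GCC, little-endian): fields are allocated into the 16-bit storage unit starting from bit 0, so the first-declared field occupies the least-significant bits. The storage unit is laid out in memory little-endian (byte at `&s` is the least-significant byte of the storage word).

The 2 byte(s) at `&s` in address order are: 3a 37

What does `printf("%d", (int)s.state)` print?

[0]=0x3a [1]=0x37 (little-endian) → word 0x373a
chan [0+:2] = (word>>0) & 0x3 = 2
tag [2+:7] = (word>>2) & 0x7f = 78
kind [9+:1] = (word>>9) & 0x1 = 1
state [10+:4] = (word>>10) & 0xf = 13  ←
mode [14+:2] = (word>>14) & 0x3 = 0

13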